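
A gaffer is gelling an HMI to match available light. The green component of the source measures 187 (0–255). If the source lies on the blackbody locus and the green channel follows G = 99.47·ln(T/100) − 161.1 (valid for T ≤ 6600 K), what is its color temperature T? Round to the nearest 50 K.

ln t = (187 + 161.1) / 99.47 = 3.4995.
t = e^3.4995 = 33.100.
T = 100·t = 3310 K → 3300 K to the nearest 50 K.

3300 K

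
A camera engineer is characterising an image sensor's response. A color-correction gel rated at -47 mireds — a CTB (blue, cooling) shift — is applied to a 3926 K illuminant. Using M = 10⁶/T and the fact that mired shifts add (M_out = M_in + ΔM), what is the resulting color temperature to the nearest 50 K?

4800 K

M_in = 10⁶/3926 = 254.71 mireds.
M_out = 254.71 + (-47) = 207.71 mireds.
T_out = 10⁶/207.71 = 4814.4 K → 4800 K.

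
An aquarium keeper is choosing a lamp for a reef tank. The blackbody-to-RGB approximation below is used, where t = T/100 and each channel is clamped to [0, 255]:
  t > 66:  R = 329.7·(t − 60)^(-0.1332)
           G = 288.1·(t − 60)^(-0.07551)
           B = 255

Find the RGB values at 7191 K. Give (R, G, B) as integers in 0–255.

t = 7191/100 = 71.91; the t > 66 branch applies.
R = 329.7·(71.91 − 60)^(-0.1332) = 329.7·11.91^(-0.1332) = 329.7·0.71893 = 237.032.
G = 288.1·(71.91 − 60)^(-0.07551) = 288.1·11.91^(-0.07551) = 288.1·0.82939 = 238.947.
B = 255 by definition for t > 66.
Rounded: (237, 239, 255).

(237, 239, 255)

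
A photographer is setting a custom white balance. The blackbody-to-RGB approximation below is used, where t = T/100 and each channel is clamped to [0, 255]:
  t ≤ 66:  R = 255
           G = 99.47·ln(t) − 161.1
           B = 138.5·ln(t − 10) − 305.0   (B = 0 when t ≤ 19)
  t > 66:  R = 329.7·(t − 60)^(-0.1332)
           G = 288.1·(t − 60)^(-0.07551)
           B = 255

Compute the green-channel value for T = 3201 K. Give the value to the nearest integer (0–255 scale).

t = 3201/100 = 32.01; the t ≤ 66 branch applies.
G = 99.47·ln 32.01 − 161.1 = 99.47·3.4660 − 161.1 = 183.668.
Rounded: 184.

184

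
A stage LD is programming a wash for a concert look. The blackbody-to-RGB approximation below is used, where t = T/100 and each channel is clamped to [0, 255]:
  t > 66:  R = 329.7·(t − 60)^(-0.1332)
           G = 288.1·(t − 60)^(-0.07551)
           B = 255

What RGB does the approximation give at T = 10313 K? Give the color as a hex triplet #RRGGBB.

t = 10313/100 = 103.13; the t > 66 branch applies.
R = 329.7·(103.13 − 60)^(-0.1332) = 329.7·43.13^(-0.1332) = 329.7·0.60569 = 199.695.
G = 288.1·(103.13 − 60)^(-0.07551) = 288.1·43.13^(-0.07551) = 288.1·0.75259 = 216.821.
B = 255 by definition for t > 66.
Rounded: (200, 217, 255).
In hex: #C8D9FF.

#C8D9FF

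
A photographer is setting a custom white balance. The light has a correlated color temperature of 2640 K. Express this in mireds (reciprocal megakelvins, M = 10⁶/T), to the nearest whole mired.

M = 10⁶ / 2640 = 378.788 → 379 mireds.

379 mireds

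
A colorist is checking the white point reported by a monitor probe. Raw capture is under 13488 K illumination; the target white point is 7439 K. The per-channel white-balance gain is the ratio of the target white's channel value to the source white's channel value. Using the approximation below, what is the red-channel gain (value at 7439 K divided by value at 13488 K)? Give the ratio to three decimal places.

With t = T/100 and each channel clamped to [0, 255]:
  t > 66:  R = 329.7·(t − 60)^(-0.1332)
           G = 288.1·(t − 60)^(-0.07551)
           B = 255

1.246

At 13488 K (t = 134.88):
  R = 329.7·(134.88 − 60)^(-0.1332) = 329.7·74.88^(-0.1332) = 329.7·0.56277 = 185.547.
At 7439 K (t = 74.39):
  R = 329.7·(74.39 − 60)^(-0.1332) = 329.7·14.39^(-0.1332) = 329.7·0.70105 = 231.135.
Gain = 231.135 / 185.547 = 1.2457 → 1.246.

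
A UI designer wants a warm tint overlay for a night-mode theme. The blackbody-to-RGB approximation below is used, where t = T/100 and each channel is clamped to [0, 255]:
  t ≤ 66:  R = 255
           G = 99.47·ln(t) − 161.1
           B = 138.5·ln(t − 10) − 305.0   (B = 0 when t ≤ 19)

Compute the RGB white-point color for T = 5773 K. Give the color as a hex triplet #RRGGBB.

#FFF2E6

t = 5773/100 = 57.73; the t ≤ 66 branch applies.
R = 255 by definition for t ≤ 66.
G = 99.47·ln 57.73 − 161.1 = 99.47·4.0558 − 161.1 = 242.328.
B = 138.5·ln(57.73 − 10) − 305.0 = 138.5·ln 47.73 − 305.0 = 138.5·3.8656 − 305.0 = 230.380.
Rounded: (255, 242, 230).
In hex: #FFF2E6.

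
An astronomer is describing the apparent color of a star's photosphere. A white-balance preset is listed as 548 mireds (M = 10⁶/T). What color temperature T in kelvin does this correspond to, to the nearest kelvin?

1825 K

T = 10⁶ / 548 = 1824.82 K → 1825 K.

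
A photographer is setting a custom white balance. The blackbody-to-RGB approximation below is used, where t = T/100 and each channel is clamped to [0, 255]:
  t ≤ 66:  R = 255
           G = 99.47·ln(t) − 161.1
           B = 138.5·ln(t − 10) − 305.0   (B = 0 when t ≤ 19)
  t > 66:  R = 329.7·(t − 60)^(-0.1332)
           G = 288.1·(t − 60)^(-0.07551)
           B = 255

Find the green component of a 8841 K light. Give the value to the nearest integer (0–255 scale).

t = 8841/100 = 88.41; the t > 66 branch applies.
G = 288.1·(88.41 − 60)^(-0.07551) = 288.1·28.41^(-0.07551) = 288.1·0.77669 = 223.765.
Rounded: 224.

224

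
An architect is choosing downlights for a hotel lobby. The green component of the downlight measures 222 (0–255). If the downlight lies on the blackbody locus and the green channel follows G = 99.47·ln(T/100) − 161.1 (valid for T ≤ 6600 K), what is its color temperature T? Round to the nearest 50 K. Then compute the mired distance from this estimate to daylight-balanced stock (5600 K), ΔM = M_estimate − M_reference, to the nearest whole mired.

+34 mireds

ln t = (222 + 161.1) / 99.47 = 3.8514.
t = e^3.8514 = 47.059.
T = 100·t = 4706 K → 4700 K to the nearest 50 K.
M_estimate = 10⁶/4700 = 212.77; M_reference = 10⁶/5600 = 178.57.
ΔM = 212.77 − 178.57 = 34.19 → +34 mireds.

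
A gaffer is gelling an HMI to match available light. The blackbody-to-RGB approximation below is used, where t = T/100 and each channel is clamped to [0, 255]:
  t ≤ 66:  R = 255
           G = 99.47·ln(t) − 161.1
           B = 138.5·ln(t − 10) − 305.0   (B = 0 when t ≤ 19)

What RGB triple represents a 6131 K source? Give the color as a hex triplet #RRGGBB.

#FFF8F0

t = 6131/100 = 61.31; the t ≤ 66 branch applies.
R = 255 by definition for t ≤ 66.
G = 99.47·ln 61.31 − 161.1 = 99.47·4.1159 − 161.1 = 248.313.
B = 138.5·ln(61.31 − 10) − 305.0 = 138.5·ln 51.31 − 305.0 = 138.5·3.9379 − 305.0 = 240.397.
Rounded: (255, 248, 240).
In hex: #FFF8F0.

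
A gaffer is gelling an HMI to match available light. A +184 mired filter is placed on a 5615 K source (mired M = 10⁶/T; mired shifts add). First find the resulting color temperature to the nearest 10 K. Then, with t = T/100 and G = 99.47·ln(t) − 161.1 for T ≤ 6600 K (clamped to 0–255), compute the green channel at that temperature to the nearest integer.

M_in = 10⁶/5615 = 178.09; M_out = 178.09 + (+184) = 362.09.
T_out = 10⁶/362.09 = 2761.7 K → 2760 K; t = 27.6.
G = 99.47·ln 27.6 − 161.1 = 99.47·3.3178 − 161.1 = 168.923.
Rounded: 169.

169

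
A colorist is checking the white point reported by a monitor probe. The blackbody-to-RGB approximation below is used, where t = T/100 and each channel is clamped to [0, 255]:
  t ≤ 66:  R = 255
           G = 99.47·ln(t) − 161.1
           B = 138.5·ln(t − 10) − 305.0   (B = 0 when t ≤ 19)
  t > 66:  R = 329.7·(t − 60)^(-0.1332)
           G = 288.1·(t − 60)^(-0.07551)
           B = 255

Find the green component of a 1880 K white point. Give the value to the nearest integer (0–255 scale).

t = 1880/100 = 18.8; the t ≤ 66 branch applies.
G = 99.47·ln 18.8 − 161.1 = 99.47·2.9339 − 161.1 = 130.731.
Rounded: 131.

131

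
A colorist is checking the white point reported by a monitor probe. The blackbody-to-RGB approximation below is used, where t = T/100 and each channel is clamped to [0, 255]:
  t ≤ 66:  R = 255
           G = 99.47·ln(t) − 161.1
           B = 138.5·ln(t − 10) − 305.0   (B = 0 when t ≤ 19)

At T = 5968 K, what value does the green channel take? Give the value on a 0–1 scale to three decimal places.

0.963

t = 5968/100 = 59.68; the t ≤ 66 branch applies.
G = 99.47·ln 59.68 − 161.1 = 99.47·4.0890 − 161.1 = 245.633.
On a 0–1 scale: 245.633/255 = 0.9633 → 0.963.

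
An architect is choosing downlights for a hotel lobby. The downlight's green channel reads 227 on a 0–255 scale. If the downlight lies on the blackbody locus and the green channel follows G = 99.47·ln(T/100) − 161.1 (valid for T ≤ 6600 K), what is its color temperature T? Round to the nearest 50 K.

4950 K

ln t = (227 + 161.1) / 99.47 = 3.9017.
t = e^3.9017 = 49.485.
T = 100·t = 4949 K → 4950 K to the nearest 50 K.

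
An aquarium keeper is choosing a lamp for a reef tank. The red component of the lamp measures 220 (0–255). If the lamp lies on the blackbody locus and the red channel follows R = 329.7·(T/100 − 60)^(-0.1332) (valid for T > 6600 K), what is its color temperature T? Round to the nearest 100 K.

8100 K

(t − 60)^(-0.1332) = 220/329.7 = 0.66727.
t − 60 = 0.66727^(1/-0.1332) = 0.66727^(-7.508) = 20.847, so t = 80.847.
T = 100·t = 8085 K → 8100 K to the nearest 100 K.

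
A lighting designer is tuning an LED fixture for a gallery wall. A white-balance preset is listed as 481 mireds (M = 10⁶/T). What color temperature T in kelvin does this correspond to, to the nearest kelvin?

2079 K

T = 10⁶ / 481 = 2079.00 K → 2079 K.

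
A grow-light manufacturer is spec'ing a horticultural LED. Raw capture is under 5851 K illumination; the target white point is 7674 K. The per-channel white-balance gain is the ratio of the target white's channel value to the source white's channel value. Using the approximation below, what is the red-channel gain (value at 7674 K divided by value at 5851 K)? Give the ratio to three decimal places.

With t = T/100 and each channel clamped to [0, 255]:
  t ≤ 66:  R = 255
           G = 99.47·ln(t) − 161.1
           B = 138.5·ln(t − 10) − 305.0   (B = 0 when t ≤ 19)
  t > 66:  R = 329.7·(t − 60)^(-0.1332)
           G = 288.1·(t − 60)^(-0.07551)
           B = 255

0.888

At 5851 K (t = 58.51):
  R = 255 by definition for t ≤ 66.
At 7674 K (t = 76.74):
  R = 329.7·(76.74 − 60)^(-0.1332) = 329.7·16.74^(-0.1332) = 329.7·0.68706 = 226.524.
Gain = 226.524 / 255.000 = 0.8883 → 0.888.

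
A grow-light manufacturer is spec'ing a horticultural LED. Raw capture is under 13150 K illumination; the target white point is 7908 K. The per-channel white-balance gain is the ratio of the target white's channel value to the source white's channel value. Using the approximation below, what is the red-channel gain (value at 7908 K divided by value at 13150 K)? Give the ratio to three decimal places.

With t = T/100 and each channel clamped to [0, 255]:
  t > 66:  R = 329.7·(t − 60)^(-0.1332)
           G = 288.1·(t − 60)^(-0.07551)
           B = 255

At 13150 K (t = 131.5):
  R = 329.7·(131.5 − 60)^(-0.1332) = 329.7·71.5^(-0.1332) = 329.7·0.56625 = 186.692.
At 7908 K (t = 79.08):
  R = 329.7·(79.08 − 60)^(-0.1332) = 329.7·19.08^(-0.1332) = 329.7·0.67519 = 222.611.
Gain = 222.611 / 186.692 = 1.1924 → 1.192.

1.192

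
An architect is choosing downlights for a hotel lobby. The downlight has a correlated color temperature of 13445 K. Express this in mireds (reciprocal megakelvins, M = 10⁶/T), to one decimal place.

74.4 mireds

M = 10⁶ / 13445 = 74.377 → 74.4 mireds.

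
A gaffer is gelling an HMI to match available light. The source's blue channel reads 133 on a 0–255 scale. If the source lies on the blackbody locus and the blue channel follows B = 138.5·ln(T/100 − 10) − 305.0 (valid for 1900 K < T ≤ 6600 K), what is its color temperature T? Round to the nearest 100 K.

ln(t − 10) = (133 + 305.0) / 138.5 = 3.1625.
t − 10 = e^3.1625 = 23.629, so t = 33.629.
T = 100·t = 3363 K → 3400 K to the nearest 100 K.

3400 K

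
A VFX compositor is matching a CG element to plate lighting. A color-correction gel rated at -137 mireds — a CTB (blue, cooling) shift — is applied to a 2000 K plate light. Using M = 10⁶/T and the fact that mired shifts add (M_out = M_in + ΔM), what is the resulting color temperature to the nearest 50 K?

M_in = 10⁶/2000 = 500.00 mireds.
M_out = 500.00 + (-137) = 363.00 mireds.
T_out = 10⁶/363.00 = 2754.8 K → 2750 K.

2750 K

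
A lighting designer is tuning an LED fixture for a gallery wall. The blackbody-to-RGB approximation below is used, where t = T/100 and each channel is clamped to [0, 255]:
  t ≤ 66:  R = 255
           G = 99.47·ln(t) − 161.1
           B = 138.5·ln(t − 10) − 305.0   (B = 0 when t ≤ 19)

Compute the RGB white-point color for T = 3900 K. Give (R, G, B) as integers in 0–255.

t = 3900/100 = 39; the t ≤ 66 branch applies.
R = 255 by definition for t ≤ 66.
G = 99.47·ln 39 − 161.1 = 99.47·3.6636 − 161.1 = 203.314.
B = 138.5·ln(39 − 10) − 305.0 = 138.5·ln 29 − 305.0 = 138.5·3.3673 − 305.0 = 161.370.
Rounded: (255, 203, 161).

(255, 203, 161)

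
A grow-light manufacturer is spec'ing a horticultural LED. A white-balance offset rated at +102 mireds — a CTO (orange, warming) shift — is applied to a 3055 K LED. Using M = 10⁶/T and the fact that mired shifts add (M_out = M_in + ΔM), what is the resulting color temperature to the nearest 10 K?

M_in = 10⁶/3055 = 327.33 mireds.
M_out = 327.33 + (+102) = 429.33 mireds.
T_out = 10⁶/429.33 = 2329.2 K → 2330 K.

2330 K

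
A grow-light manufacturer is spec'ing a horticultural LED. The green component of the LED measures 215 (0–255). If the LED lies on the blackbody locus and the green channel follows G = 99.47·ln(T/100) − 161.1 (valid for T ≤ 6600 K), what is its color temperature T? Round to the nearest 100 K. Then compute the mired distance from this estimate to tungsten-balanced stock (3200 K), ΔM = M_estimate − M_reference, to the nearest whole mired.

-85 mireds

ln t = (215 + 161.1) / 99.47 = 3.7810.
t = e^3.7810 = 43.862.
T = 100·t = 4386 K → 4400 K to the nearest 100 K.
M_estimate = 10⁶/4400 = 227.27; M_reference = 10⁶/3200 = 312.50.
ΔM = 227.27 − 312.50 = -85.23 → -85 mireds.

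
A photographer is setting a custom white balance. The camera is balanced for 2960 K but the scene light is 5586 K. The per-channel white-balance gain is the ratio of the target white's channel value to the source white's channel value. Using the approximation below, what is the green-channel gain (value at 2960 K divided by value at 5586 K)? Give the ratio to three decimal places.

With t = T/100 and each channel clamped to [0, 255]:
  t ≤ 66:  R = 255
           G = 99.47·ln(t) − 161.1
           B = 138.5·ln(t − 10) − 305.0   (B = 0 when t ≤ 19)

At 5586 K (t = 55.86):
  G = 99.47·ln 55.86 − 161.1 = 99.47·4.0228 − 161.1 = 239.053.
At 2960 K (t = 29.6):
  G = 99.47·ln 29.6 − 161.1 = 99.47·3.3878 − 161.1 = 175.882.
Gain = 175.882 / 239.053 = 0.7357 → 0.736.

0.736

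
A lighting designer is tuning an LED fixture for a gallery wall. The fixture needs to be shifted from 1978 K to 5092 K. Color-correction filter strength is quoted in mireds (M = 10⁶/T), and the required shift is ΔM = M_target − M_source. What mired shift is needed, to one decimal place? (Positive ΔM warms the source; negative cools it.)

-309.2 mireds

M_source = 10⁶/1978 = 505.561; M_target = 10⁶/5092 = 196.386.
ΔM = 196.386 − 505.561 = -309.175 → -309.2 mireds, a cooling shift.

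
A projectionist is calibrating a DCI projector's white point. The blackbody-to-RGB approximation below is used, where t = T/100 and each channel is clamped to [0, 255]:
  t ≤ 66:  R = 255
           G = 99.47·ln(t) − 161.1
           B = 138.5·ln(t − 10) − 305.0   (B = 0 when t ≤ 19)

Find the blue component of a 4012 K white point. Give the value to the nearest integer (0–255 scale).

t = 4012/100 = 40.12; the t ≤ 66 branch applies.
B = 138.5·ln(40.12 − 10) − 305.0 = 138.5·ln 30.12 − 305.0 = 138.5·3.4052 − 305.0 = 166.619.
Rounded: 167.

167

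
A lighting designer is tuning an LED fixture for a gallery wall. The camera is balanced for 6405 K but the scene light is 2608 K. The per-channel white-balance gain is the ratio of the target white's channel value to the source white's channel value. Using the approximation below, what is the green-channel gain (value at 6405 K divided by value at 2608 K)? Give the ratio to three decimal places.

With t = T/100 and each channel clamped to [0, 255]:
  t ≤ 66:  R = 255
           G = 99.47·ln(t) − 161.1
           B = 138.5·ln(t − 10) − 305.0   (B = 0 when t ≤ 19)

1.547

At 2608 K (t = 26.08):
  G = 99.47·ln 26.08 − 161.1 = 99.47·3.2612 − 161.1 = 163.288.
At 6405 K (t = 64.05):
  G = 99.47·ln 64.05 − 161.1 = 99.47·4.1597 − 161.1 = 252.662.
Gain = 252.662 / 163.288 = 1.5473 → 1.547.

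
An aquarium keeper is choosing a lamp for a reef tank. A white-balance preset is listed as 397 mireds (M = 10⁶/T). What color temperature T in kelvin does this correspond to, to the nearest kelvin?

2519 K

T = 10⁶ / 397 = 2518.89 K → 2519 K.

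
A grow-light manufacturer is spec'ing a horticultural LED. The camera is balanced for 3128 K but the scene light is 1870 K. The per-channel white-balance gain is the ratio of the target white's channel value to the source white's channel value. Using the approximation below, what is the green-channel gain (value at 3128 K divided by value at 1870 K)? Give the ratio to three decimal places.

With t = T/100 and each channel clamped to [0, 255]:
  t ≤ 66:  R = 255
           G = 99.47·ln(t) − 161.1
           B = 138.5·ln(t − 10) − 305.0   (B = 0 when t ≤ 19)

At 1870 K (t = 18.7):
  G = 99.47·ln 18.7 − 161.1 = 99.47·2.9285 − 161.1 = 130.200.
At 3128 K (t = 31.28):
  G = 99.47·ln 31.28 − 161.1 = 99.47·3.4430 − 161.1 = 181.373.
Gain = 181.373 / 130.200 = 1.3930 → 1.393.

1.393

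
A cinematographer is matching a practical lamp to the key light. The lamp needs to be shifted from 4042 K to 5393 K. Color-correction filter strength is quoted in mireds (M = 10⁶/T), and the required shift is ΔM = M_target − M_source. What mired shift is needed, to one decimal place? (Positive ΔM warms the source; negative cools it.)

-62.0 mireds

M_source = 10⁶/4042 = 247.402; M_target = 10⁶/5393 = 185.426.
ΔM = 185.426 − 247.402 = -61.977 → -62.0 mireds, a cooling shift.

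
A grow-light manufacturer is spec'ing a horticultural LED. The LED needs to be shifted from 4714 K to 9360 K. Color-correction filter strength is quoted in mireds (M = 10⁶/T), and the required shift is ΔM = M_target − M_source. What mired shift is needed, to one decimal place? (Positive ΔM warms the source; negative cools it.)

M_source = 10⁶/4714 = 212.134; M_target = 10⁶/9360 = 106.838.
ΔM = 106.838 − 212.134 = -105.296 → -105.3 mireds, a cooling shift.

-105.3 mireds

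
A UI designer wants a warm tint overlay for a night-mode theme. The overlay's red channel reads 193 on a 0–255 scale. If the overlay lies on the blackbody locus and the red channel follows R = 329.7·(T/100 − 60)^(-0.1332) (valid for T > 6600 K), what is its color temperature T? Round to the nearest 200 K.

(t − 60)^(-0.1332) = 193/329.7 = 0.58538.
t − 60 = 0.58538^(1/-0.1332) = 0.58538^(-7.508) = 55.713, so t = 115.713.
T = 100·t = 11571 K → 11600 K to the nearest 200 K.

11600 K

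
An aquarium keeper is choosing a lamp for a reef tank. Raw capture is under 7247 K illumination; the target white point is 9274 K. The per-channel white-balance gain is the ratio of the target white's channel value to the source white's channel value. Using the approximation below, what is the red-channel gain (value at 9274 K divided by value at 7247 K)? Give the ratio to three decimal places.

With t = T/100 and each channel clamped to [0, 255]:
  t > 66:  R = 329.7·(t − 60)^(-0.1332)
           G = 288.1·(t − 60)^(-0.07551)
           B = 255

0.879

At 7247 K (t = 72.47):
  R = 329.7·(72.47 − 60)^(-0.1332) = 329.7·12.47^(-0.1332) = 329.7·0.71455 = 235.586.
At 9274 K (t = 92.74):
  R = 329.7·(92.74 − 60)^(-0.1332) = 329.7·32.74^(-0.1332) = 329.7·0.62834 = 207.162.
Gain = 207.162 / 235.586 = 0.8793 → 0.879.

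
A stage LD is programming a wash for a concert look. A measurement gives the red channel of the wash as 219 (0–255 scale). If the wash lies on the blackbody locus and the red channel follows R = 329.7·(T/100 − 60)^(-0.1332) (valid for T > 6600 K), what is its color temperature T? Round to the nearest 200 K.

(t − 60)^(-0.1332) = 219/329.7 = 0.66424.
t − 60 = 0.66424^(1/-0.1332) = 0.66424^(-7.508) = 21.572, so t = 81.572.
T = 100·t = 8157 K → 8200 K to the nearest 200 K.

8200 K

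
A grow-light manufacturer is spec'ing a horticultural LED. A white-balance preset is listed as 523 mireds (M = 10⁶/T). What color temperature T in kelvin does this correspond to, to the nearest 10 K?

T = 10⁶ / 523 = 1912.05 K → 1910 K.

1910 K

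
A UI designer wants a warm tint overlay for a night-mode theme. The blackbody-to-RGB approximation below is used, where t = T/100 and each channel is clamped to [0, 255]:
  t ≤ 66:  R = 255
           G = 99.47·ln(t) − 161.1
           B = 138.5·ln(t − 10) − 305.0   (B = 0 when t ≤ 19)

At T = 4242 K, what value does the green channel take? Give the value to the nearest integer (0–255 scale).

t = 4242/100 = 42.42; the t ≤ 66 branch applies.
G = 99.47·ln 42.42 − 161.1 = 99.47·3.7476 − 161.1 = 211.676.
Rounded: 212.

212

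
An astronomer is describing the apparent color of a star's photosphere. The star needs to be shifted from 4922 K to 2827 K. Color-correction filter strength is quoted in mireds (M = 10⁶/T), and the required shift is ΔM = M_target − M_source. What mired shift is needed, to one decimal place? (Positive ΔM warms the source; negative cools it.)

+150.6 mireds

M_source = 10⁶/4922 = 203.169; M_target = 10⁶/2827 = 353.732.
ΔM = 353.732 − 203.169 = 150.562 → +150.6 mireds, a warming shift.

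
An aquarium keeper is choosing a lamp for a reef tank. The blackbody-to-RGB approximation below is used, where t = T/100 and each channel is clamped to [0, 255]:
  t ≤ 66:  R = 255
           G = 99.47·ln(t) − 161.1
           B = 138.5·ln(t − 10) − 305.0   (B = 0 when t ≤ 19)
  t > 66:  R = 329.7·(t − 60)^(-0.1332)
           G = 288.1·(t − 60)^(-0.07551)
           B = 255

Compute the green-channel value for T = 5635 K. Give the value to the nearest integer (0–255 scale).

240

t = 5635/100 = 56.35; the t ≤ 66 branch applies.
G = 99.47·ln 56.35 − 161.1 = 99.47·4.0316 − 161.1 = 239.921.
Rounded: 240.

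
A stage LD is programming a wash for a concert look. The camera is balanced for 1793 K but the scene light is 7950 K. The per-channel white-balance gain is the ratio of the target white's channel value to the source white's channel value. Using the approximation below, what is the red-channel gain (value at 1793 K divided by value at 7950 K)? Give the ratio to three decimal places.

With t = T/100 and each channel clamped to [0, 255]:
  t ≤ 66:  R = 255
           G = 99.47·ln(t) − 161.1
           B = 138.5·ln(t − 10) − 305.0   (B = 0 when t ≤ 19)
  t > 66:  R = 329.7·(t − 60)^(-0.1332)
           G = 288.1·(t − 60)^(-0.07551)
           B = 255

1.149

At 7950 K (t = 79.5):
  R = 329.7·(79.5 − 60)^(-0.1332) = 329.7·19.5^(-0.1332) = 329.7·0.67324 = 221.966.
At 1793 K (t = 17.93):
  R = 255 by definition for t ≤ 66.
Gain = 255.000 / 221.966 = 1.1488 → 1.149.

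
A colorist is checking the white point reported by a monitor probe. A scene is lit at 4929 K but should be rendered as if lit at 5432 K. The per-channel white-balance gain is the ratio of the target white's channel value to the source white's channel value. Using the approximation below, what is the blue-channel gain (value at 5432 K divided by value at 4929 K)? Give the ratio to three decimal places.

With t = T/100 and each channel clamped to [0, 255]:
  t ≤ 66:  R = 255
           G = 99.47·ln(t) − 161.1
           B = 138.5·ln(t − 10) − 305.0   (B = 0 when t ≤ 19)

1.082

At 4929 K (t = 49.29):
  B = 138.5·ln(49.29 − 10) − 305.0 = 138.5·ln 39.29 − 305.0 = 138.5·3.6710 − 305.0 = 203.429.
At 5432 K (t = 54.32):
  B = 138.5·ln(54.32 − 10) − 305.0 = 138.5·ln 44.32 − 305.0 = 138.5·3.7914 − 305.0 = 220.114.
Gain = 220.114 / 203.429 = 1.0820 → 1.082.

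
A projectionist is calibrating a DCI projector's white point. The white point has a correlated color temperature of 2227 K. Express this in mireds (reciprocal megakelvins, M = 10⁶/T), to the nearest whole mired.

449 mireds

M = 10⁶ / 2227 = 449.035 → 449 mireds.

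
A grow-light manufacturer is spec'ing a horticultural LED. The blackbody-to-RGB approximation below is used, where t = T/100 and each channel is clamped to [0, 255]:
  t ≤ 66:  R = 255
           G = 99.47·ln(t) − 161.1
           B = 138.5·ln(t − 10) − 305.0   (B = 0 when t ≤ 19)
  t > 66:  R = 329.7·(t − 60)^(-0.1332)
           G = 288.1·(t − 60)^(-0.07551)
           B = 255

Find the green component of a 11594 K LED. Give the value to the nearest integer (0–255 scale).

213

t = 11594/100 = 115.94; the t > 66 branch applies.
G = 288.1·(115.94 − 60)^(-0.07551) = 288.1·55.94^(-0.07551) = 288.1·0.73795 = 212.605.
Rounded: 213.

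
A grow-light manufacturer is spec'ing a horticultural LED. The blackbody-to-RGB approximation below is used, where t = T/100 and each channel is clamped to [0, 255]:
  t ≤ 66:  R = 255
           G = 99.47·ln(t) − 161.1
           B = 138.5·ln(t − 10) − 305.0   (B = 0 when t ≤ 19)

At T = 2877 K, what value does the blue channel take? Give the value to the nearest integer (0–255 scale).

t = 2877/100 = 28.77; the t ≤ 66 branch applies.
B = 138.5·ln(28.77 − 10) − 305.0 = 138.5·ln 18.77 − 305.0 = 138.5·2.9323 − 305.0 = 101.118.
Rounded: 101.

101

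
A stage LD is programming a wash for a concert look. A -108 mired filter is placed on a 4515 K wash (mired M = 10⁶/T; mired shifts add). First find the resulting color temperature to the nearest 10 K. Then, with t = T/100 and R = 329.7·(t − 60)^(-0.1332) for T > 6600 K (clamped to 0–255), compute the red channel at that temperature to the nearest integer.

211

M_in = 10⁶/4515 = 221.48; M_out = 221.48 + (-108) = 113.48.
T_out = 10⁶/113.48 = 8811.8 K → 8810 K; t = 88.1.
R = 329.7·(88.1 − 60)^(-0.1332) = 329.7·28.1^(-0.1332) = 329.7·0.64126 = 211.423.
Rounded: 211.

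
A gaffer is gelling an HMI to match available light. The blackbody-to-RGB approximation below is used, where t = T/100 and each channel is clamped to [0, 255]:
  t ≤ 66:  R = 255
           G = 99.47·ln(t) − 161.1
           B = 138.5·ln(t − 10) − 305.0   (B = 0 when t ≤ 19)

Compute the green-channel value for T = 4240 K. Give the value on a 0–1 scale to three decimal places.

t = 4240/100 = 42.4; the t ≤ 66 branch applies.
G = 99.47·ln 42.4 − 161.1 = 99.47·3.7471 − 161.1 = 211.629.
On a 0–1 scale: 211.629/255 = 0.8299 → 0.830.

0.830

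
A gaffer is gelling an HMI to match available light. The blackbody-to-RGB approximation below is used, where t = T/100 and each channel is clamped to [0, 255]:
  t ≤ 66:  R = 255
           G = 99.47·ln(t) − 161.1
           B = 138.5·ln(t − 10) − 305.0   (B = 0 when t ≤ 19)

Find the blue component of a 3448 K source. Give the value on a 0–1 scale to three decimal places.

t = 3448/100 = 34.48; the t ≤ 66 branch applies.
B = 138.5·ln(34.48 − 10) − 305.0 = 138.5·ln 24.48 − 305.0 = 138.5·3.1979 − 305.0 = 137.903.
On a 0–1 scale: 137.903/255 = 0.5408 → 0.541.

0.541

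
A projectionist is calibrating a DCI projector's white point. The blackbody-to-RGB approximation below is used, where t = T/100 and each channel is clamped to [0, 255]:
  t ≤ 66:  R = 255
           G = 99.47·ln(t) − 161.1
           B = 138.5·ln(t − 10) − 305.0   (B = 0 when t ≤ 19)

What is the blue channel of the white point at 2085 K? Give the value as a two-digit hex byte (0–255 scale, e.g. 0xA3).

t = 2085/100 = 20.85; the t ≤ 66 branch applies.
B = 138.5·ln(20.85 − 10) − 305.0 = 138.5·ln 10.85 − 305.0 = 138.5·2.3842 − 305.0 = 25.207.
Rounded: 25; in hex, 0x19.

0x19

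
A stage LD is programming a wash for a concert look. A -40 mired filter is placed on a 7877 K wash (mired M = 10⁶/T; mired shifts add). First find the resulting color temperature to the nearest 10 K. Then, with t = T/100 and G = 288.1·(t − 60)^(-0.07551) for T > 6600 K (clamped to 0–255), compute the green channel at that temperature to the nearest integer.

213

M_in = 10⁶/7877 = 126.95; M_out = 126.95 + (-40) = 86.95.
T_out = 10⁶/86.95 = 11500.6 K → 11500 K; t = 115.
G = 288.1·(115 − 60)^(-0.07551) = 288.1·55^(-0.07551) = 288.1·0.73890 = 212.877.
Rounded: 213.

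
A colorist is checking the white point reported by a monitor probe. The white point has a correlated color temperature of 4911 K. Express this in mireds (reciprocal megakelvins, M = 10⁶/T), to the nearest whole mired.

204 mireds

M = 10⁶ / 4911 = 203.625 → 204 mireds.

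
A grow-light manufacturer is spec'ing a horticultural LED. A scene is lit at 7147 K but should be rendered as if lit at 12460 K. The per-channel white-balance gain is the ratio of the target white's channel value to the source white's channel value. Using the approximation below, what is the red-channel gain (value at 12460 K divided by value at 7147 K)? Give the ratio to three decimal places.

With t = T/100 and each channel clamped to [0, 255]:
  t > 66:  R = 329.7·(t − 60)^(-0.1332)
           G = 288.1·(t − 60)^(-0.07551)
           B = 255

At 7147 K (t = 71.47):
  R = 329.7·(71.47 − 60)^(-0.1332) = 329.7·11.47^(-0.1332) = 329.7·0.72255 = 238.224.
At 12460 K (t = 124.6):
  R = 329.7·(124.6 − 60)^(-0.1332) = 329.7·64.6^(-0.1332) = 329.7·0.57395 = 189.233.
Gain = 189.233 / 238.224 = 0.7943 → 0.794.

0.794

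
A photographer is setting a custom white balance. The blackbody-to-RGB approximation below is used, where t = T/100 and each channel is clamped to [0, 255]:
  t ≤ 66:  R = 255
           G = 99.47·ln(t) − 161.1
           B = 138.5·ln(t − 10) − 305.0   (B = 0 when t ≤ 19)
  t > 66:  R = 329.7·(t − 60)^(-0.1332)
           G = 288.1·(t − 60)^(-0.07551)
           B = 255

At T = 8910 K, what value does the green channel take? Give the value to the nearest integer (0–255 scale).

223

t = 8910/100 = 89.1; the t > 66 branch applies.
G = 288.1·(89.1 − 60)^(-0.07551) = 288.1·29.1^(-0.07551) = 288.1·0.77529 = 223.360.
Rounded: 223.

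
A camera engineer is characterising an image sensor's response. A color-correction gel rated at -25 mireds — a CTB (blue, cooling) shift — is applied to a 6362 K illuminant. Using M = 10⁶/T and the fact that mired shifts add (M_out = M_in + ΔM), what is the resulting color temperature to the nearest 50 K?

7550 K

M_in = 10⁶/6362 = 157.18 mireds.
M_out = 157.18 + (-25) = 132.18 mireds.
T_out = 10⁶/132.18 = 7565.3 K → 7550 K.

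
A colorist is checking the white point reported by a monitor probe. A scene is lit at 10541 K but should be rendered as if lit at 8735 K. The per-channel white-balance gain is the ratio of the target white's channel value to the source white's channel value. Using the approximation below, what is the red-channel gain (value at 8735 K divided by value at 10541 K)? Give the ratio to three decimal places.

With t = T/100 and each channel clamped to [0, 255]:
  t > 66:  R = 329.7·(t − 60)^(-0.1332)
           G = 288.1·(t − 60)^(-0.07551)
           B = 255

At 10541 K (t = 105.41):
  R = 329.7·(105.41 − 60)^(-0.1332) = 329.7·45.41^(-0.1332) = 329.7·0.60154 = 198.329.
At 8735 K (t = 87.35):
  R = 329.7·(87.35 − 60)^(-0.1332) = 329.7·27.35^(-0.1332) = 329.7·0.64357 = 212.186.
Gain = 212.186 / 198.329 = 1.0699 → 1.070.

1.070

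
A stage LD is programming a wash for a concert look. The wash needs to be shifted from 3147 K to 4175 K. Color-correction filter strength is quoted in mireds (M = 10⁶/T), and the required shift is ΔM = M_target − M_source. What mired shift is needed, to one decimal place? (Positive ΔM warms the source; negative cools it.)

M_source = 10⁶/3147 = 317.763; M_target = 10⁶/4175 = 239.521.
ΔM = 239.521 − 317.763 = -78.242 → -78.2 mireds, a cooling shift.

-78.2 mireds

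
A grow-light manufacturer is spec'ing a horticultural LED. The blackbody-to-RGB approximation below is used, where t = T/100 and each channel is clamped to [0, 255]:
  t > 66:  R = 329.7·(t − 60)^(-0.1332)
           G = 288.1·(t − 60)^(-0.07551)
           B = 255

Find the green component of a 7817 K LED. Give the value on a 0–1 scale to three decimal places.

t = 7817/100 = 78.17; the t > 66 branch applies.
G = 288.1·(78.17 − 60)^(-0.07551) = 288.1·18.17^(-0.07551) = 288.1·0.80335 = 231.446.
On a 0–1 scale: 231.446/255 = 0.9076 → 0.908.

0.908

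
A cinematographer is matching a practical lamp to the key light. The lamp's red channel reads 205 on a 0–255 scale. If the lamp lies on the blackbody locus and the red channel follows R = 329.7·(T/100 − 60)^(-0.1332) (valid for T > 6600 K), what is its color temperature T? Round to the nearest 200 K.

(t − 60)^(-0.1332) = 205/329.7 = 0.62178.
t − 60 = 0.62178^(1/-0.1332) = 0.62178^(-7.508) = 35.423, so t = 95.423.
T = 100·t = 9542 K → 9600 K to the nearest 200 K.

9600 K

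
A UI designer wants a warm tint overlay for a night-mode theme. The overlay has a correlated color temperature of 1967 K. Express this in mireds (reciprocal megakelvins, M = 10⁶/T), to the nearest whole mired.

M = 10⁶ / 1967 = 508.388 → 508 mireds.

508 mireds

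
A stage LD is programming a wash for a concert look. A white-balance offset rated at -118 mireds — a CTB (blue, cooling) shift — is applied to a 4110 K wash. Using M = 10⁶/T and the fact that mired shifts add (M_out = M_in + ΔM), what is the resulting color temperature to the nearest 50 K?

8000 K

M_in = 10⁶/4110 = 243.31 mireds.
M_out = 243.31 + (-118) = 125.31 mireds.
T_out = 10⁶/125.31 = 7980.3 K → 8000 K.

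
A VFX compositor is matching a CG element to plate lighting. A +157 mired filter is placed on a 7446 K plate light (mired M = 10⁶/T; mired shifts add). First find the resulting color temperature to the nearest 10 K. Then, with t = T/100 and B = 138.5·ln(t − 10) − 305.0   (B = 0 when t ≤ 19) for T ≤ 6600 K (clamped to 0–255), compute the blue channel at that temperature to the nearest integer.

137

M_in = 10⁶/7446 = 134.30; M_out = 134.30 + (+157) = 291.30.
T_out = 10⁶/291.30 = 3432.9 K → 3430 K; t = 34.3.
B = 138.5·ln(34.3 − 10) − 305.0 = 138.5·ln 24.3 − 305.0 = 138.5·3.1905 − 305.0 = 136.881.
Rounded: 137.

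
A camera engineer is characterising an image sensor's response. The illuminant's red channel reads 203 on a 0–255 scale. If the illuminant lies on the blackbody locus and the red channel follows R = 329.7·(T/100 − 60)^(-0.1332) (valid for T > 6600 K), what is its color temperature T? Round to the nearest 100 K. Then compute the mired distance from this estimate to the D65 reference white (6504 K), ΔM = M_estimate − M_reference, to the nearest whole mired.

(t − 60)^(-0.1332) = 203/329.7 = 0.61571.
t − 60 = 0.61571^(1/-0.1332) = 0.61571^(-7.508) = 38.129, so t = 98.129.
T = 100·t = 9813 K → 9800 K to the nearest 100 K.
M_estimate = 10⁶/9800 = 102.04; M_reference = 10⁶/6504 = 153.75.
ΔM = 102.04 − 153.75 = -51.71 → -52 mireds.

-52 mireds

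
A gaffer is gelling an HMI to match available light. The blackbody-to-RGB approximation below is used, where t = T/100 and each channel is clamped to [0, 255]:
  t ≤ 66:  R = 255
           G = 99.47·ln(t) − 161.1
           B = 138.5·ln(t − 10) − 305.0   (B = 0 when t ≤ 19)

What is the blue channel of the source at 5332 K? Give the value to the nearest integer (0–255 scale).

217

t = 5332/100 = 53.32; the t ≤ 66 branch applies.
B = 138.5·ln(53.32 − 10) − 305.0 = 138.5·ln 43.32 − 305.0 = 138.5·3.7686 − 305.0 = 216.953.
Rounded: 217.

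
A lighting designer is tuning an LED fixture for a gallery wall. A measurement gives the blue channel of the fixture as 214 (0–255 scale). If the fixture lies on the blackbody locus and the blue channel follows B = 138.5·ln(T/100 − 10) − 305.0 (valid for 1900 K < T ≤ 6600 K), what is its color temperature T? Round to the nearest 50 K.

ln(t − 10) = (214 + 305.0) / 138.5 = 3.7473.
t − 10 = e^3.7473 = 42.406, so t = 52.406.
T = 100·t = 5241 K → 5250 K to the nearest 50 K.

5250 K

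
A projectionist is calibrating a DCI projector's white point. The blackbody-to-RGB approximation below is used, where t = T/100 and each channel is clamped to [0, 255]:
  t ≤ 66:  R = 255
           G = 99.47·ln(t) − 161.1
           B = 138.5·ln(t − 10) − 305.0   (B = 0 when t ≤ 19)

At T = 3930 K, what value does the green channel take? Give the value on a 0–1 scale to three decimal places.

t = 3930/100 = 39.3; the t ≤ 66 branch applies.
G = 99.47·ln 39.3 − 161.1 = 99.47·3.6712 − 161.1 = 204.077.
On a 0–1 scale: 204.077/255 = 0.8003 → 0.800.

0.800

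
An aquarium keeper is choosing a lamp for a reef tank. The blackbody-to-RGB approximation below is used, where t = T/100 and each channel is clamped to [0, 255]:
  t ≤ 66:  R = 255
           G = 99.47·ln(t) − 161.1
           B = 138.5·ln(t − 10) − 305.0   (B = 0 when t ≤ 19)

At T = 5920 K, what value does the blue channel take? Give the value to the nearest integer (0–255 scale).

235

t = 5920/100 = 59.2; the t ≤ 66 branch applies.
B = 138.5·ln(59.2 − 10) − 305.0 = 138.5·ln 49.2 − 305.0 = 138.5·3.8959 − 305.0 = 234.581.
Rounded: 235.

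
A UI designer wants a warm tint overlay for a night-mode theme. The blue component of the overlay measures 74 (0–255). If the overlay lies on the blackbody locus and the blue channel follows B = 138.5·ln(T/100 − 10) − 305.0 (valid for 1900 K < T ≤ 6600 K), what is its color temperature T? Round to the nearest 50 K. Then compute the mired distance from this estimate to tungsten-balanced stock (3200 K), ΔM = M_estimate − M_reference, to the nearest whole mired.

ln(t − 10) = (74 + 305.0) / 138.5 = 2.7365.
t − 10 = e^2.7365 = 15.432, so t = 25.432.
T = 100·t = 2543 K → 2550 K to the nearest 50 K.
M_estimate = 10⁶/2550 = 392.16; M_reference = 10⁶/3200 = 312.50.
ΔM = 392.16 − 312.50 = 79.66 → +80 mireds.

+80 mireds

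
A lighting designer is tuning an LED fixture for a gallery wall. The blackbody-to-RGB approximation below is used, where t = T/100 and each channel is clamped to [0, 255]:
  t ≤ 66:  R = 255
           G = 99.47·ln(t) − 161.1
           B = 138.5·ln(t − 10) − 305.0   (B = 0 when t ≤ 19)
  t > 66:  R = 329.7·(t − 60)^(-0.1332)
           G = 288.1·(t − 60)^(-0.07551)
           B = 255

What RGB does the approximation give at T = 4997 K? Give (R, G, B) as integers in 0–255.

t = 4997/100 = 49.97; the t ≤ 66 branch applies.
R = 255 by definition for t ≤ 66.
G = 99.47·ln 49.97 − 161.1 = 99.47·3.9114 − 161.1 = 227.969.
B = 138.5·ln(49.97 − 10) − 305.0 = 138.5·ln 39.97 − 305.0 = 138.5·3.6881 − 305.0 = 205.806.
Rounded: (255, 228, 206).

(255, 228, 206)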